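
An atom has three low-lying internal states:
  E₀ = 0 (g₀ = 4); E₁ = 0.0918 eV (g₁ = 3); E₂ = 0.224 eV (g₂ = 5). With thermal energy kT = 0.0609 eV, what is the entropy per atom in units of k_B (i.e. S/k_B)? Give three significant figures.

1.87

Eᵢ/kT = 0, 1.5074, 3.6782.
Z = Σ gᵢe^(−Eᵢ/kT) = 4·e^(−0) + 3·e^(−1.5074) + 5·e^(−3.6782) = 4.0000 + 0.66446 + 0.12634 = 4.7908.
⟨E⟩ = Σ EᵢPᵢ = 0.018639 eV.
S/k_B = ln Z + ⟨E⟩/kT = ln(4.7908) + 0.018639/0.0609 = 1.5667 + 0.30606 = 1.87.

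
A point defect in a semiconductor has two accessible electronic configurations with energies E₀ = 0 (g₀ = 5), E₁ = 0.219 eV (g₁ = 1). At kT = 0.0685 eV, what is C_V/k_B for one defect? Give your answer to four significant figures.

Eᵢ/kT = 0, 3.19708.
Z = Σ gᵢe^(−Eᵢ/kT) = 5·e^(−0) + 1·e^(−3.19708) = 5.00000 + 0.0408814 = 5.04088.
⟨E⟩ = 0.00177608 eV, ⟨E²⟩ = 0.000388962 eV².
C_V/k_B = (⟨E²⟩ − ⟨E⟩²)/(kT)² = (0.000388962 − 0.00000315446)/0.00469225 = 0.08222.

0.08222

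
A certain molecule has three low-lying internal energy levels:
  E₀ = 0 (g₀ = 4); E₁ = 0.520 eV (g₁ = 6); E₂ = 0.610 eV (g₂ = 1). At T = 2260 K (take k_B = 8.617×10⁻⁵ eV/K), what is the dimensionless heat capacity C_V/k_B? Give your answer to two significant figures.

k_BT = 8.617×10⁻⁵ × 2260 K = 0.1947 eV.
Eᵢ/kT = 0, 2.671, 3.133.
Z = Σ gᵢe^(−Eᵢ/kT) = 4·e^(−0) + 6·e^(−2.671) + 1·e^(−3.133) = 4.000 + 0.4151 + 0.04359 = 4.459.
⟨E⟩ = 0.05437 eV, ⟨E²⟩ = 0.02881 eV².
C_V/k_B = (⟨E²⟩ − ⟨E⟩²)/(kT)² = (0.02881 − 0.002956)/0.03791 = 0.68.

0.68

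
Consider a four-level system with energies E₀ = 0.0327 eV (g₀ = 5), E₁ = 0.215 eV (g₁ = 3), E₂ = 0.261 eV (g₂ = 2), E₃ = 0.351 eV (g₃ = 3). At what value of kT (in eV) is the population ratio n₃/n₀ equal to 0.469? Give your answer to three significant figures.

1.29 eV

n₃/n₀ = (g₃/g₀) exp[−(E₃−E₀)/kT] = 0.469.
⇒ (E₃−E₀)/kT = ln((3/5)/0.469) = ln(1.2793) = 0.24631.
kT = 0.3183 eV / 0.24631 = 1.29 eV.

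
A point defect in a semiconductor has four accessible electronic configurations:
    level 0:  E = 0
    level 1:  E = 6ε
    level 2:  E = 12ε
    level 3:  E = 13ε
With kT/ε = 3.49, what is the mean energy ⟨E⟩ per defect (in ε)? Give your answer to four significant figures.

1.436 ε

Eᵢ/kT = 0, 1.71920, 3.43840, 3.72493.
Z = Σ e^(−Eᵢ/kT) = e^(−0) + e^(−1.71920) + e^(−3.43840) + e^(−3.72493) = 1.00000 + 0.179209 + 0.0321160 + 0.0241148 = 1.23544.
⟨E⟩ = Σ Eᵢ e^(−Eᵢ/kT) / Z = (0·1.00000 + 6·0.179209 + 12·0.0321160 + 13·0.0241148) / 1.23544 = 1.436 ε.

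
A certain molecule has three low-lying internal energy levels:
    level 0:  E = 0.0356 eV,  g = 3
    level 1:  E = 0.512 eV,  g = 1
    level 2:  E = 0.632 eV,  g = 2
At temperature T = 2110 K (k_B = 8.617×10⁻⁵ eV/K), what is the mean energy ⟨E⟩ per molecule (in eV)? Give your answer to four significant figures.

0.06087 eV

k_BT = 8.617×10⁻⁵ × 2110 K = 0.181819 eV.
Eᵢ/kT = 0.195799, 2.81599, 3.47598.
Z = Σ gᵢe^(−Eᵢ/kT) = 3·e^(−0.195799) + 1·e^(−2.81599) + 2·e^(−3.47598) = 2.46653 + 0.0598454 + 0.0618630 = 2.58824.
⟨E⟩ = Σ Eᵢ gᵢe^(−Eᵢ/kT) / Z = (0.0356·2.46653 + 0.512·0.0598454 + 0.632·0.0618630) / 2.58824 = 0.06087 eV.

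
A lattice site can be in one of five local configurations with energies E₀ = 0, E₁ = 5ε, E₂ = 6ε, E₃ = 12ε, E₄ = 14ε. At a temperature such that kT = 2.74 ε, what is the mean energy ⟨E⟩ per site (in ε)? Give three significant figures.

1.33 ε

Eᵢ/kT = 0, 1.8248, 2.1898, 4.3796, 5.1095.
Z = Σ e^(−Eᵢ/kT) = e^(−0) + e^(−1.8248) + e^(−2.1898) + e^(−4.3796) + e^(−5.1095) = 1.0000 + 0.16125 + 0.11194 + 0.012530 + 0.0060391 = 1.2918.
⟨E⟩ = Σ Eᵢ e^(−Eᵢ/kT) / Z = (0·1.0000 + 5·0.16125 + 6·0.11194 + 12·0.012530 + 14·0.0060391) / 1.2918 = 1.33 ε.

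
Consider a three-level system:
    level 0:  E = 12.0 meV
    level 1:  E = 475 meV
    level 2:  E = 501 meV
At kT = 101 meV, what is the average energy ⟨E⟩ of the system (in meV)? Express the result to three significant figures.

20.4 meV

Eᵢ/kT = 0.11881, 4.7030, 4.9604.
Z = Σ e^(−Eᵢ/kT) = e^(−0.11881) + e^(−4.7030) + e^(−4.9604) = 0.88798 + 0.0090680 + 0.0070101 = 0.90406.
⟨E⟩ = Σ Eᵢ e^(−Eᵢ/kT) / Z = (12.0·0.88798 + 475·0.0090680 + 501·0.0070101) / 0.90406 = 20.4 meV.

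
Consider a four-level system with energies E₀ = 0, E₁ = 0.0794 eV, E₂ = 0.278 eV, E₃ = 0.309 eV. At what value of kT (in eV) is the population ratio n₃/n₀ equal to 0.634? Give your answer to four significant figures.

0.6781 eV

n₃/n₀ = exp[−(E₃−E₀)/kT] = 0.634.
⇒ (E₃−E₀)/kT = ln(1/0.634) = ln(1.57729) = 0.455708.
kT = 0.309 eV / 0.455708 = 0.6781 eV.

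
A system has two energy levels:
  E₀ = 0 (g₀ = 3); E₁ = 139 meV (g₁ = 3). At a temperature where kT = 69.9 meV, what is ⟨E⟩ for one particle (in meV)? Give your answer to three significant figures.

16.7 meV

Eᵢ/kT = 0, 1.9886.
Z = Σ gᵢe^(−Eᵢ/kT) = 3·e^(−0) + 3·e^(−1.9886) = 3.0000 + 0.41066 = 3.4107.
⟨E⟩ = Σ Eᵢ gᵢe^(−Eᵢ/kT) / Z = (0·3.0000 + 139·0.41066) / 3.4107 = 16.7 meV.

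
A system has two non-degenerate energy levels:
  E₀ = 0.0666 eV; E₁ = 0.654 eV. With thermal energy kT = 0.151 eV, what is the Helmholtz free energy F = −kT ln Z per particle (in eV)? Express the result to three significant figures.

Eᵢ/kT = 0.44106, 4.3311.
Z = Σ e^(−Eᵢ/kT) = e^(−0.44106) + e^(−4.3311) = 0.64335 + 0.013153 = 0.65650.
F = −kT ln Z = −0.151 × ln(0.65650) = −0.151 × -0.42083 = 0.0635 eV.

0.0635 eV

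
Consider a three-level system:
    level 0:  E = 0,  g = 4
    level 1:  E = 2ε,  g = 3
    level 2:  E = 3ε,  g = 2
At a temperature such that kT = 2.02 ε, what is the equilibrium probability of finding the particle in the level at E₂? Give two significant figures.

0.081

Eᵢ/kT = 0, 0.9901, 1.485.
Z = Σ gᵢe^(−Eᵢ/kT) = 4·e^(−0) + 3·e^(−0.9901) + 2·e^(−1.485) = 4.000 + 1.115 + 0.4530 = 5.568.
P₂ = g₂ e^(−E₂/kT) / Z = 0.4530/5.568 = 0.081.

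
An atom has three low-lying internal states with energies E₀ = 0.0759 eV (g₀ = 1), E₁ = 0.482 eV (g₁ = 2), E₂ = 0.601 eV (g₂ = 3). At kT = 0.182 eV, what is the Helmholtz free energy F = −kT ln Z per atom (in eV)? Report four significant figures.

Eᵢ/kT = 0.417033, 2.64835, 3.30220.
Z = Σ gᵢe^(−Eᵢ/kT) = 1·e^(−0.417033) + 2·e^(−2.64835) + 3·e^(−3.30220) = 0.658999 + 0.141536 + 0.110406 = 0.910941.
F = −kT ln Z = −0.182 × ln(0.910941) = −0.182 × -0.0932771 = 0.01698 eV.

0.01698 eV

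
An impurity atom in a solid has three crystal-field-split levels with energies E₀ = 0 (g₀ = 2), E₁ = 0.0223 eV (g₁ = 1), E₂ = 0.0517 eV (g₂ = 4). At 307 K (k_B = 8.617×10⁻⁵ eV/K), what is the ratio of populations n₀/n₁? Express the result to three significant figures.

k_BT = 8.617×10⁻⁵ × 307 K = 0.026454 eV.
n₀/n₁ = (g₀/g₁) exp[−(E₀−E₁)/kT] = (2/1) × exp(−(-0.0223 eV)/(0.026454 eV)) = (2/1) × exp(0.84297) = 4.65.

4.65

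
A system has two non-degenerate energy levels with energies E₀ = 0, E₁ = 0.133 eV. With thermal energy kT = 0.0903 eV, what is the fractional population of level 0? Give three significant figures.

0.813

Eᵢ/kT = 0, 1.4729.
Z = Σ e^(−Eᵢ/kT) = e^(−0) + e^(−1.4729) = 1.0000 + 0.22926 = 1.2293.
P₀ = e^(−E₀/kT) / Z = 1.0000/1.2293 = 0.813.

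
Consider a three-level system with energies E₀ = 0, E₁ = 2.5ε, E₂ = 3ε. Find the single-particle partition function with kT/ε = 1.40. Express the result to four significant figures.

Eᵢ/kT = 0, 1.78571, 2.14286.
Z = Σ e^(−Eᵢ/kT) = e^(−0) + e^(−1.78571) + e^(−2.14286) = 1.00000 + 0.167678 + 0.117319 = 1.28500.

Z = 1.285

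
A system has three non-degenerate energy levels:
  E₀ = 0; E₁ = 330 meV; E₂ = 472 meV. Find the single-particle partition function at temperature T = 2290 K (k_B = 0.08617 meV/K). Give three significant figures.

k_BT = 0.08617 × 2290 K = 197.33 meV.
Eᵢ/kT = 0, 1.6723, 2.3919.
Z = Σ e^(−Eᵢ/kT) = e^(−0) + e^(−1.6723) + e^(−2.3919) = 1.0000 + 0.18781 + 0.091456 = 1.2793.

Z = 1.28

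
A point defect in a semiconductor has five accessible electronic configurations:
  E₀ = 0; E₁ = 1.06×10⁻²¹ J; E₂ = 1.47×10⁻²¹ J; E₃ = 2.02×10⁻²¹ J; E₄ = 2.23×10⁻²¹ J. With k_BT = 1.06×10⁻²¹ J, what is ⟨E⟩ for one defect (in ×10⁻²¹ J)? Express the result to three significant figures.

Eᵢ/kT = 0, 1.0000, 1.3868, 1.9057, 2.1038.
Z = Σ e^(−Eᵢ/kT) = e^(−0) + e^(−1.0000) + e^(−1.3868) + e^(−1.9057) + e^(−2.1038) = 1.0000 + 0.36788 + 0.24987 + 0.14872 + 0.12199 = 1.8885.
⟨E⟩ = Σ Eᵢ e^(−Eᵢ/kT) / Z = (0·1.0000 + 1.06·0.36788 + 1.47·0.24987 + 2.02·0.14872 + 2.23·0.12199) / 1.8885 = 0.704 ×10⁻²¹ J.

0.704 ×10⁻²¹ J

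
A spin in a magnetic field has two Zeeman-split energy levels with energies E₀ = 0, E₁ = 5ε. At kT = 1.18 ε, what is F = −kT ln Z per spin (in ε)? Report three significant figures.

Eᵢ/kT = 0, 4.2373.
Z = Σ e^(−Eᵢ/kT) = e^(−0) + e^(−4.2373) = 1.0000 + 0.014447 = 1.0144.
F = −kT ln Z = −1.18 × ln(1.0144) = −1.18 × 0.014297 = -0.0169 ε.

-0.0169 ε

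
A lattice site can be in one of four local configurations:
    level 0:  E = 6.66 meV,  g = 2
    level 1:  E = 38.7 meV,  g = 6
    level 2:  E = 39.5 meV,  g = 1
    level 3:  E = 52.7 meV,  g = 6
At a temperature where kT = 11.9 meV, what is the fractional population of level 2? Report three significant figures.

0.0244

Eᵢ/kT = 0.55966, 3.2521, 3.3193, 4.4286.
Z = Σ gᵢe^(−Eᵢ/kT) = 2·e^(−0.55966) + 6·e^(−3.2521) + 1·e^(−3.3193) + 6·e^(−4.4286) = 1.1428 + 0.23216 + 0.036178 + 0.071587 = 1.4827.
P₂ = g₂ e^(−E₂/kT) / Z = 0.036178/1.4827 = 0.0244.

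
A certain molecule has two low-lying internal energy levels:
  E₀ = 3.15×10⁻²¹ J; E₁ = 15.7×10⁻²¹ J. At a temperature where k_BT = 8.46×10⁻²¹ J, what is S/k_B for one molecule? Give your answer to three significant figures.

0.479

Eᵢ/kT = 0.37234, 1.8558.
Z = Σ e^(−Eᵢ/kT) = e^(−0.37234) + e^(−1.8558) = 0.68912 + 0.15633 = 0.84545.
⟨E⟩ = Σ EᵢPᵢ = 5.4706 ×10⁻²¹ J.
S/k_B = ln Z + ⟨E⟩/kT = ln(0.84545) + 5.4706/8.46 = -0.16789 + 0.64664 = 0.479.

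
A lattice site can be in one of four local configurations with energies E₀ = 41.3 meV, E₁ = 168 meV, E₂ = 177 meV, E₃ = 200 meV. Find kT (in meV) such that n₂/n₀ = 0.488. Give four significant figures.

n₂/n₀ = exp[−(E₂−E₀)/kT] = 0.488.
⇒ (E₂−E₀)/kT = ln(1/0.488) = ln(2.04918) = 0.717440.
kT = 135.7 meV / 0.717440 = 189.1 meV.

189.1 meV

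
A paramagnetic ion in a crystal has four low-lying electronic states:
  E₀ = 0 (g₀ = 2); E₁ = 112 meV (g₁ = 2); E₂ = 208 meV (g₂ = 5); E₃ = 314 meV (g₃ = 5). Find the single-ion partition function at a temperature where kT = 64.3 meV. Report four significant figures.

Z = 2.585

Eᵢ/kT = 0, 1.74184, 3.23484, 4.88336.
Z = Σ gᵢe^(−Eᵢ/kT) = 2·e^(−0) + 2·e^(−1.74184) + 5·e^(−3.23484) + 5·e^(−4.88336) = 2.00000 + 0.350395 + 0.196833 + 0.0378577 = 2.58509.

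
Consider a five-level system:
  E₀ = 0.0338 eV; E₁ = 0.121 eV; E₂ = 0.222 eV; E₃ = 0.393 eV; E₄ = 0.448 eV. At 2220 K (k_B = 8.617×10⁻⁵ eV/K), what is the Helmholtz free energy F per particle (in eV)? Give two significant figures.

k_BT = 8.617×10⁻⁵ × 2220 K = 0.1913 eV.
Eᵢ/kT = 0.1767, 0.6325, 1.160, 2.054, 2.342.
Z = Σ e^(−Eᵢ/kT) = e^(−0.1767) + e^(−0.6325) + e^(−1.160) + e^(−2.054) + e^(−2.342) = 0.8380 + 0.5313 + 0.3135 + 0.1282 + 0.09614 = 1.907.
F = −kT ln Z = −0.1913 × ln(1.907) = −0.1913 × 0.6455 = -0.12 eV.

-0.12 eV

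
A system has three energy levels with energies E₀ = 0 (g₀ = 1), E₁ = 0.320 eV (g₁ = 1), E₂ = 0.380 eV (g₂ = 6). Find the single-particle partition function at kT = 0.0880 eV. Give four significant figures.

Z = 1.106

Eᵢ/kT = 0, 3.63636, 4.31818.
Z = Σ gᵢe^(−Eᵢ/kT) = 1·e^(−0) + 1·e^(−3.63636) + 6·e^(−4.31818) = 1.00000 + 0.0263481 + 0.0799447 = 1.10629.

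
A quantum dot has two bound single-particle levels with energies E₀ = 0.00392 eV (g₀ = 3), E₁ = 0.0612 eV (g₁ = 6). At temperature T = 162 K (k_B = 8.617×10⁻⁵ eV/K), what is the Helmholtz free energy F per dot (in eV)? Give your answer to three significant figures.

k_BT = 8.617×10⁻⁵ × 162 K = 0.013960 eV.
Eᵢ/kT = 0.28080, 4.3840.
Z = Σ gᵢe^(−Eᵢ/kT) = 3·e^(−0.28080) + 6·e^(−4.3840) = 2.2655 + 0.074852 = 2.3404.
F = −kT ln Z = −0.013960 × ln(2.3404) = −0.013960 × 0.85032 = -0.0119 eV.

-0.0119 eV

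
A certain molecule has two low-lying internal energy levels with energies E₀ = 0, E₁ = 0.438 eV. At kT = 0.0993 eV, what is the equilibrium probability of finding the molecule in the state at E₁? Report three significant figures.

Eᵢ/kT = 0, 4.4109.
Z = Σ e^(−Eᵢ/kT) = e^(−0) + e^(−4.4109) = 1.0000 + 0.012144 = 1.0121.
P₁ = e^(−E₁/kT) / Z = 0.012144/1.0121 = 0.0120.

0.0120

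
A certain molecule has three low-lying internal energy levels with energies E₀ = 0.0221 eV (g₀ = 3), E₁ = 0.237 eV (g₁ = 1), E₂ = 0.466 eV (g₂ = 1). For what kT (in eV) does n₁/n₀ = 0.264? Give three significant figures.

n₁/n₀ = (g₁/g₀) exp[−(E₁−E₀)/kT] = 0.264.
⇒ (E₁−E₀)/kT = ln((1/3)/0.264) = ln(1.2626) = 0.23317.
kT = 0.2149 eV / 0.23317 = 0.922 eV.

0.922 eV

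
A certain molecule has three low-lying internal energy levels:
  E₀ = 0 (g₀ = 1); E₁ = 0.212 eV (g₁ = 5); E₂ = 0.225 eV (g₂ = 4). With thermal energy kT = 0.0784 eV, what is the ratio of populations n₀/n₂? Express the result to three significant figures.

4.41

n₀/n₂ = (g₀/g₂) exp[−(E₀−E₂)/kT] = (1/4) × exp(−(-0.225 eV)/(0.0784 eV)) = (1/4) × exp(2.8699) = 4.41.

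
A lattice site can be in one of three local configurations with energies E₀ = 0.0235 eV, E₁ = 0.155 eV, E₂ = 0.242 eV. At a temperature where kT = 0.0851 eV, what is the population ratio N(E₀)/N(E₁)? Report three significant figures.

n₀/n₁ = exp[−(E₀−E₁)/kT] = exp(−(-0.1315 eV)/(0.0851 eV)) = exp(1.5452) = 4.69.

4.69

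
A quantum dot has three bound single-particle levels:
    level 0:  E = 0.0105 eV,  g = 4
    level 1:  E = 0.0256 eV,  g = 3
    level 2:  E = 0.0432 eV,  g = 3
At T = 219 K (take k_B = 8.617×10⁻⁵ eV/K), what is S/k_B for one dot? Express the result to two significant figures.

2.1

k_BT = 8.617×10⁻⁵ × 219 K = 0.01887 eV.
Eᵢ/kT = 0.5564, 1.357, 2.289.
Z = Σ gᵢe^(−Eᵢ/kT) = 4·e^(−0.5564) + 3·e^(−1.357) + 3·e^(−2.289) = 2.293 + 0.7723 + 0.3041 = 3.369.
⟨E⟩ = Σ EᵢPᵢ = 0.01691 eV.
S/k_B = ln Z + ⟨E⟩/kT = ln(3.369) + 0.01691/0.01887 = 1.215 + 0.8961 = 2.1.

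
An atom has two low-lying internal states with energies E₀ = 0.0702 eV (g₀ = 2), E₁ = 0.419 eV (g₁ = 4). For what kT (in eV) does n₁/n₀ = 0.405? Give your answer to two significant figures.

n₁/n₀ = (g₁/g₀) exp[−(E₁−E₀)/kT] = 0.405.
⇒ (E₁−E₀)/kT = ln((4/2)/0.405) = ln(4.938) = 1.597.
kT = 0.3488 eV / 1.597 = 0.22 eV.

0.22 eV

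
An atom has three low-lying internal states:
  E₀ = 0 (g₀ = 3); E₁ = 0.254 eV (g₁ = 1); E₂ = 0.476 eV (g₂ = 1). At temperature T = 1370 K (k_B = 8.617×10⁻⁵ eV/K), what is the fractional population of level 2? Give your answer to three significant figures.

0.00566

k_BT = 8.617×10⁻⁵ × 1370 K = 0.11805 eV.
Eᵢ/kT = 0, 2.1516, 4.0322.
Z = Σ gᵢe^(−Eᵢ/kT) = 3·e^(−0) + 1·e^(−2.1516) + 1·e^(−4.0322) = 3.0000 + 0.11630 + 0.017735 = 3.1340.
P₂ = g₂ e^(−E₂/kT) / Z = 0.017735/3.1340 = 0.00566.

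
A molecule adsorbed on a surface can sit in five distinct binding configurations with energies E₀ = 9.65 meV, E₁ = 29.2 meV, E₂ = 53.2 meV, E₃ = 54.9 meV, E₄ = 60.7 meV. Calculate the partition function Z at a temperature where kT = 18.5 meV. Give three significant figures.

Z = 0.945

Eᵢ/kT = 0.52162, 1.5784, 2.8757, 2.9676, 3.2811.
Z = Σ e^(−Eᵢ/kT) = e^(−0.52162) + e^(−1.5784) + e^(−2.8757) + e^(−2.9676) + e^(−3.2811) = 0.59356 + 0.20630 + 0.056377 + 0.051427 + 0.037587 = 0.94525.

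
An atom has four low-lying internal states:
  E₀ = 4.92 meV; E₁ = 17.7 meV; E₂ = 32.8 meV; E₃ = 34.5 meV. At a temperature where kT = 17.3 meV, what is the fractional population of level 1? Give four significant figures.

0.2571

Eᵢ/kT = 0.284393, 1.02312, 1.89595, 1.99422.
Z = Σ e^(−Eᵢ/kT) = e^(−0.284393) + e^(−1.02312) + e^(−1.89595) + e^(−1.99422) = 0.752471 + 0.359472 + 0.150176 + 0.136120 = 1.39824.
P₁ = e^(−E₁/kT) / Z = 0.359472/1.39824 = 0.2571.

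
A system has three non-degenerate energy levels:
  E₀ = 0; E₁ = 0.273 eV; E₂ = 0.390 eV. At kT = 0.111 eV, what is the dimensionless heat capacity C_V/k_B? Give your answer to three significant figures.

0.714

Eᵢ/kT = 0, 2.4595, 3.5135.
Z = Σ e^(−Eᵢ/kT) = e^(−0) + e^(−2.4595) + e^(−3.5135) = 1.0000 + 0.085478 + 0.029792 = 1.1153.
⟨E⟩ = 0.031341 eV, ⟨E²⟩ = 0.0097749 eV².
C_V/k_B = (⟨E²⟩ − ⟨E⟩²)/(kT)² = (0.0097749 − 0.00098226)/0.012321 = 0.714.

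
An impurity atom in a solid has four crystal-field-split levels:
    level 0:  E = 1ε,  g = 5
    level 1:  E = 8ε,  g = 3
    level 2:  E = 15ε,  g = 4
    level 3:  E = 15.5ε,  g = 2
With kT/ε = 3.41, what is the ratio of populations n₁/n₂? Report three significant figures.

n₁/n₂ = (g₁/g₂) exp[−(E₁−E₂)/kT] = (3/4) × exp(−(-7ε)/(3.41ε)) = (3/4) × exp(2.0528) = 5.84.

5.84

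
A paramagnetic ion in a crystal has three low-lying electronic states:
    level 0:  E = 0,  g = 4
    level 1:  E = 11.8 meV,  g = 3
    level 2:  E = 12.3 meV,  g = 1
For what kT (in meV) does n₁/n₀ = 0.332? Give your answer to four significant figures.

14.48 meV

n₁/n₀ = (g₁/g₀) exp[−(E₁−E₀)/kT] = 0.332.
⇒ (E₁−E₀)/kT = ln((3/4)/0.332) = ln(2.25904) = 0.814940.
kT = 11.8 meV / 0.814940 = 14.48 meV.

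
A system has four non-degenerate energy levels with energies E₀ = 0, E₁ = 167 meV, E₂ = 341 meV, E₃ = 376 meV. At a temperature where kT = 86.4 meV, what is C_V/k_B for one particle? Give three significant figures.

Eᵢ/kT = 0, 1.9329, 3.9468, 4.3519.
Z = Σ e^(−Eᵢ/kT) = e^(−0) + e^(−1.9329) + e^(−3.9468) + e^(−4.3519) = 1.0000 + 0.14473 + 0.019316 + 0.012882 = 1.1769.
⟨E⟩ = 30.249 meV, ⟨E²⟩ = 6885.6 meV².
C_V/k_B = (⟨E²⟩ − ⟨E⟩²)/(kT)² = (6885.6 − 915.00)/7465.0 = 0.800.

0.800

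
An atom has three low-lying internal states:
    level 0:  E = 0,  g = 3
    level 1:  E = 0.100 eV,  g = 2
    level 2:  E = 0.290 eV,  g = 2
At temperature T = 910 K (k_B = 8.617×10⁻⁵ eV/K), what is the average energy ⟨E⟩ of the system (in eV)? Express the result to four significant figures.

k_BT = 8.617×10⁻⁵ × 910 K = 0.0784147 eV.
Eᵢ/kT = 0, 1.27527, 3.69829.
Z = Σ gᵢe^(−Eᵢ/kT) = 3·e^(−0) + 2·e^(−1.27527) + 2·e^(−3.69829) = 3.00000 + 0.558711 + 0.0495317 = 3.60824.
⟨E⟩ = Σ Eᵢ gᵢe^(−Eᵢ/kT) / Z = (0·3.00000 + 0.100·0.558711 + 0.290·0.0495317) / 3.60824 = 0.01947 eV.

0.01947 eV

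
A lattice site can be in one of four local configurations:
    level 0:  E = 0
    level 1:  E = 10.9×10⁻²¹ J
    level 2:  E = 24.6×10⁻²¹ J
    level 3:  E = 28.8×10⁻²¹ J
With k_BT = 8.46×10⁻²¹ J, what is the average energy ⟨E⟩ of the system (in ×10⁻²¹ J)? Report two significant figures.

Eᵢ/kT = 0, 1.288, 2.908, 3.404.
Z = Σ e^(−Eᵢ/kT) = e^(−0) + e^(−1.288) + e^(−2.908) + e^(−3.404) = 1.000 + 0.2758 + 0.05458 + 0.03324 = 1.364.
⟨E⟩ = Σ Eᵢ e^(−Eᵢ/kT) / Z = (0·1.000 + 10.9·0.2758 + 24.6·0.05458 + 28.8·0.03324) / 1.364 = 3.9 ×10⁻²¹ J.

3.9 ×10⁻²¹ J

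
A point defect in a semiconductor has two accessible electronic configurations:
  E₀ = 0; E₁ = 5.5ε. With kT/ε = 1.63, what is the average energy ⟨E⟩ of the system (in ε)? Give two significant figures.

0.18 ε

Eᵢ/kT = 0, 3.374.
Z = Σ e^(−Eᵢ/kT) = e^(−0) + e^(−3.374) = 1.000 + 0.03425 = 1.034.
⟨E⟩ = Σ Eᵢ e^(−Eᵢ/kT) / Z = (0·1.000 + 5.5·0.03425) / 1.034 = 0.18 ε.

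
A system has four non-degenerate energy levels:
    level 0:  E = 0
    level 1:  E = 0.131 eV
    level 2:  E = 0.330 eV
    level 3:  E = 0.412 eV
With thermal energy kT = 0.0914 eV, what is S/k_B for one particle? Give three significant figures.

Eᵢ/kT = 0, 1.4333, 3.6105, 4.5077.
Z = Σ e^(−Eᵢ/kT) = e^(−0) + e^(−1.4333) + e^(−3.6105) + e^(−4.5077) = 1.0000 + 0.23852 + 0.027038 + 0.011024 = 1.2766.
⟨E⟩ = Σ EᵢPᵢ = 0.035023 eV.
S/k_B = ln Z + ⟨E⟩/kT = ln(1.2766) + 0.035023/0.0914 = 0.24420 + 0.38318 = 0.627.

0.627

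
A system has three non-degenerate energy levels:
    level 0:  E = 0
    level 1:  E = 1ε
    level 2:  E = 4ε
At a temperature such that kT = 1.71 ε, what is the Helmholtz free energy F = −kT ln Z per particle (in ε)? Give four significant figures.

Eᵢ/kT = 0, 0.584795, 2.33918.
Z = Σ e^(−Eᵢ/kT) = e^(−0) + e^(−0.584795) + e^(−2.33918) = 1.00000 + 0.557220 + 0.0964067 = 1.65363.
F = −kT ln Z = −1.71 × ln(1.65363) = −1.71 × 0.502973 = -0.8601 ε.

-0.8601 ε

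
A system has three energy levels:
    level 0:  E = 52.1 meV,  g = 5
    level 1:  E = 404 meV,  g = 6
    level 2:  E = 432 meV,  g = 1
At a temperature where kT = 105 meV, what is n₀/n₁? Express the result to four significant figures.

23.79

n₀/n₁ = (g₀/g₁) exp[−(E₀−E₁)/kT] = (5/6) × exp(−(-351.9 meV)/(105 meV)) = (5/6) × exp(3.35143) = 23.79.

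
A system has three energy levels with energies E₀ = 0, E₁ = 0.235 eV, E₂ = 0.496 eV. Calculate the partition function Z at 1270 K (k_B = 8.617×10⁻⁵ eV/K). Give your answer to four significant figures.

k_BT = 8.617×10⁻⁵ × 1270 K = 0.109436 eV.
Eᵢ/kT = 0, 2.14737, 4.53233.
Z = Σ e^(−Eᵢ/kT) = e^(−0) + e^(−2.14737) + e^(−4.53233) = 1.00000 + 0.116791 + 0.0107556 = 1.12755.

Z = 1.128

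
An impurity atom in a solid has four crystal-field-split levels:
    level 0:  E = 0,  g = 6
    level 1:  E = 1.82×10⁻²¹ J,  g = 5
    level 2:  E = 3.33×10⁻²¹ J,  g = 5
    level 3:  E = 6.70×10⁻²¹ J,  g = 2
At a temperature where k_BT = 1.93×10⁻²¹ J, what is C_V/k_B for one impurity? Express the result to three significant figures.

Eᵢ/kT = 0, 0.94301, 1.7254, 3.4715.
Z = Σ gᵢe^(−Eᵢ/kT) = 6·e^(−0) + 5·e^(−0.94301) + 5·e^(−1.7254) + 2·e^(−3.4715) = 6.0000 + 1.9473 + 0.89051 + 0.062141 = 8.9000.
⟨E⟩ = 0.77818, ⟨E²⟩ = 2.1477.
C_V/k_B = (⟨E²⟩ − ⟨E⟩²)/(kT)² = (2.1477 − 0.60556)/3.7249 = 0.414.

0.414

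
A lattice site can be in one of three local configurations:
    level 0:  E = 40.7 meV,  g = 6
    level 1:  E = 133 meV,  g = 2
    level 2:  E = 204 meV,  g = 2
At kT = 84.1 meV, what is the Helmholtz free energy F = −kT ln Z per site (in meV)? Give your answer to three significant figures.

-122 meV

Eᵢ/kT = 0.48395, 1.5815, 2.4257.
Z = Σ gᵢe^(−Eᵢ/kT) = 6·e^(−0.48395) + 2·e^(−1.5815) + 2·e^(−2.4257) = 3.6981 + 0.41133 + 0.17683 = 4.2863.
F = −kT ln Z = −84.1 × ln(4.2863) = −84.1 × 1.4554 = -122 meV.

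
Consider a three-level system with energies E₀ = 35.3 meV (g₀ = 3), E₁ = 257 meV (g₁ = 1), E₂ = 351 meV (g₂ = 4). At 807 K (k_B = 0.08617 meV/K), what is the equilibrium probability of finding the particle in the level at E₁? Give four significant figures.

0.01338

k_BT = 0.08617 × 807 K = 69.5392 meV.
Eᵢ/kT = 0.507627, 3.69576, 5.04751.
Z = Σ gᵢe^(−Eᵢ/kT) = 3·e^(−0.507627) + 1·e^(−3.69576) + 4·e^(−5.04751) = 1.80577 + 0.0248286 + 0.0257013 = 1.85630.
P₁ = g₁ e^(−E₁/kT) / Z = 0.0248286/1.85630 = 0.01338.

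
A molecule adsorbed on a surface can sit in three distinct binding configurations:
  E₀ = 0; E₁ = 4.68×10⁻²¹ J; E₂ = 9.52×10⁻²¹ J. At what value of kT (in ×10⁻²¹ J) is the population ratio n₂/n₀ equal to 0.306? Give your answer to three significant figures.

8.04 ×10⁻²¹ J

n₂/n₀ = exp[−(E₂−E₀)/kT] = 0.306.
⇒ (E₂−E₀)/kT = ln(1/0.306) = ln(3.2680) = 1.1842.
kT = 9.52 ×10⁻²¹ J / 1.1842 = 8.04 ×10⁻²¹ J.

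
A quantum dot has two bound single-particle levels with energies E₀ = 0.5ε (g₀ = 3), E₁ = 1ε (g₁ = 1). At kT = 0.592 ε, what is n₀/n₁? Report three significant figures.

6.98

n₀/n₁ = (g₀/g₁) exp[−(E₀−E₁)/kT] = (3/1) × exp(−(-0.5ε)/(0.592ε)) = (3/1) × exp(0.84459) = 6.98.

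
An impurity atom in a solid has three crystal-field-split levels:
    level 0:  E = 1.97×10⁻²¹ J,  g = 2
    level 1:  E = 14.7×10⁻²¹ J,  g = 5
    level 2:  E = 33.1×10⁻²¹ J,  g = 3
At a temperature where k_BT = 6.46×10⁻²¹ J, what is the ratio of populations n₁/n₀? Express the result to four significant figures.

0.3484

n₁/n₀ = (g₁/g₀) exp[−(E₁−E₀)/kT] = (5/2) × exp(−(12.73 ×10⁻²¹ J)/(6.46 ×10⁻²¹ J)) = (5/2) × exp(-1.97059) = 0.3484.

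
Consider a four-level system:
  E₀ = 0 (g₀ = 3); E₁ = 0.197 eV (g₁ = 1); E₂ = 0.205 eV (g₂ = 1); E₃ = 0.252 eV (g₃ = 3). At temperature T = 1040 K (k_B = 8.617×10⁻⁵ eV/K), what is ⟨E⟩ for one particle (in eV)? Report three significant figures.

k_BT = 8.617×10⁻⁵ × 1040 K = 0.089617 eV.
Eᵢ/kT = 0, 2.1982, 2.2875, 2.8120.
Z = Σ gᵢe^(−Eᵢ/kT) = 3·e^(−0) + 1·e^(−2.1982) + 1·e^(−2.2875) + 3·e^(−2.8120) = 3.0000 + 0.11100 + 0.10152 + 0.18025 = 3.3928.
⟨E⟩ = Σ Eᵢ gᵢe^(−Eᵢ/kT) / Z = (0·3.0000 + 0.197·0.11100 + 0.205·0.10152 + 0.252·0.18025) / 3.3928 = 0.0260 eV.

0.0260 eV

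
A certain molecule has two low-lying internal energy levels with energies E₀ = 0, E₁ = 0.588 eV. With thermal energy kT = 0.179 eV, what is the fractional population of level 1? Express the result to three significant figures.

Eᵢ/kT = 0, 3.2849.
Z = Σ e^(−Eᵢ/kT) = e^(−0) + e^(−3.2849) = 1.0000 + 0.037444 = 1.0374.
P₁ = e^(−E₁/kT) / Z = 0.037444/1.0374 = 0.0361.

0.0361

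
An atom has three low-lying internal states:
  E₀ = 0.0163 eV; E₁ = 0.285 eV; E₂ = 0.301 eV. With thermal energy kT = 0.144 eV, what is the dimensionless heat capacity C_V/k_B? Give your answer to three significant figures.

Eᵢ/kT = 0.11319, 1.9792, 2.0903.
Z = Σ e^(−Eᵢ/kT) = e^(−0.11319) + e^(−1.9792) + e^(−2.0903) = 0.89298 + 0.13818 + 0.12365 = 1.1548.
⟨E⟩ = 0.078936 eV, ⟨E²⟩ = 0.019626 eV².
C_V/k_B = (⟨E²⟩ − ⟨E⟩²)/(kT)² = (0.019626 − 0.0062309)/0.020736 = 0.646.

0.646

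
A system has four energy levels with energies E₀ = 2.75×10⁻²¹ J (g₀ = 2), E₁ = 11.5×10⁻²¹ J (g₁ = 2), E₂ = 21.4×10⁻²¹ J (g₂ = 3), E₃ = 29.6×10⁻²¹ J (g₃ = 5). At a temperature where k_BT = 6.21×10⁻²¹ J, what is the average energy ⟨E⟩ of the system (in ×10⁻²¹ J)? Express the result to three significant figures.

6.02 ×10⁻²¹ J

Eᵢ/kT = 0.44283, 1.8519, 3.4461, 4.7665.
Z = Σ gᵢe^(−Eᵢ/kT) = 2·e^(−0.44283) + 2·e^(−1.8519) + 3·e^(−3.4461) + 5·e^(−4.7665) = 1.2844 + 0.31388 + 0.095609 + 0.042551 = 1.7364.
⟨E⟩ = Σ Eᵢ gᵢe^(−Eᵢ/kT) / Z = (2.75·1.2844 + 11.5·0.31388 + 21.4·0.095609 + 29.6·0.042551) / 1.7364 = 6.02 ×10⁻²¹ J.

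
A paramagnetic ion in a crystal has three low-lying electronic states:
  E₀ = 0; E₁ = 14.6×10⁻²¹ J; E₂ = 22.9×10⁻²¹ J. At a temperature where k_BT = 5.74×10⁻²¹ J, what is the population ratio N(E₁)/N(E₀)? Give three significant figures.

0.0786

n₁/n₀ = exp[−(E₁−E₀)/kT] = exp(−(14.6 ×10⁻²¹ J)/(5.74 ×10⁻²¹ J)) = exp(-2.5436) = 0.0786.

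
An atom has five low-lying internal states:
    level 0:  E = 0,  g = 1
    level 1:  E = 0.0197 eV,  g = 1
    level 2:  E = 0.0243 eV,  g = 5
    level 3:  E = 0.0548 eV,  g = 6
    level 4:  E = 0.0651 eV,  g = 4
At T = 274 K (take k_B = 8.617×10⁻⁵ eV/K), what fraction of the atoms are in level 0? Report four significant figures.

k_BT = 8.617×10⁻⁵ × 274 K = 0.0236106 eV.
Eᵢ/kT = 0, 0.834371, 1.02920, 2.32099, 2.75724.
Z = Σ gᵢe^(−Eᵢ/kT) = 1·e^(−0) + 1·e^(−0.834371) + 5·e^(−1.02920) + 6·e^(−2.32099) + 4·e^(−2.75724) = 1.00000 + 0.434147 + 1.78646 + 0.589058 + 0.253867 = 4.06353.
P₀ = g₀ e^(−E₀/kT) / Z = 1.00000/4.06353 = 0.2461.

0.2461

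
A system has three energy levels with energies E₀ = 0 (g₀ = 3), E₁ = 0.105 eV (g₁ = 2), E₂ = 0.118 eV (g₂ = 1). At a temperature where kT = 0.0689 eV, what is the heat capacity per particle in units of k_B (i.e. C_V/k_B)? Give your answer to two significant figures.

Eᵢ/kT = 0, 1.524, 1.713.
Z = Σ gᵢe^(−Eᵢ/kT) = 3·e^(−0) + 2·e^(−1.524) + 1·e^(−1.713) = 3.000 + 0.4357 + 0.1803 = 3.616.
⟨E⟩ = 0.01854 eV, ⟨E²⟩ = 0.002023 eV².
C_V/k_B = (⟨E²⟩ − ⟨E⟩²)/(kT)² = (0.002023 − 0.0003437)/0.004747 = 0.35.

0.35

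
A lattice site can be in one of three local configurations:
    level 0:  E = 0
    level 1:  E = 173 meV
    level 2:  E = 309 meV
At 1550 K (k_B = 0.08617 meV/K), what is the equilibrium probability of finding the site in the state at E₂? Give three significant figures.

0.0721

k_BT = 0.08617 × 1550 K = 133.56 meV.
Eᵢ/kT = 0, 1.2953, 2.3136.
Z = Σ e^(−Eᵢ/kT) = e^(−0) + e^(−1.2953) + e^(−2.3136) = 1.0000 + 0.27382 + 0.098905 = 1.3727.
P₂ = e^(−E₂/kT) / Z = 0.098905/1.3727 = 0.0721.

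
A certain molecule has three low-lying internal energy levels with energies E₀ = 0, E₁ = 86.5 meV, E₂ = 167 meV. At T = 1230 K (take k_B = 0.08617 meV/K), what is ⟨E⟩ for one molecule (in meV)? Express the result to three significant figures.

k_BT = 0.08617 × 1230 K = 105.99 meV.
Eᵢ/kT = 0, 0.81611, 1.5756.
Z = Σ e^(−Eᵢ/kT) = e^(−0) + e^(−0.81611) + e^(−1.5756) = 1.0000 + 0.44215 + 0.20688 = 1.6490.
⟨E⟩ = Σ Eᵢ e^(−Eᵢ/kT) / Z = (0·1.0000 + 86.5·0.44215 + 167·0.20688) / 1.6490 = 44.1 meV.

44.1 meV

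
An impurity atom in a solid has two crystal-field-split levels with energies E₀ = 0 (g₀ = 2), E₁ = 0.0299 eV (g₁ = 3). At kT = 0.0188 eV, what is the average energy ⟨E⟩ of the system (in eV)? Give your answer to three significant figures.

0.00700 eV

Eᵢ/kT = 0, 1.5904.
Z = Σ gᵢe^(−Eᵢ/kT) = 2·e^(−0) + 3·e^(−1.5904) = 2.0000 + 0.61153 = 2.6115.
⟨E⟩ = Σ Eᵢ gᵢe^(−Eᵢ/kT) / Z = (0·2.0000 + 0.0299·0.61153) / 2.6115 = 0.00700 eV.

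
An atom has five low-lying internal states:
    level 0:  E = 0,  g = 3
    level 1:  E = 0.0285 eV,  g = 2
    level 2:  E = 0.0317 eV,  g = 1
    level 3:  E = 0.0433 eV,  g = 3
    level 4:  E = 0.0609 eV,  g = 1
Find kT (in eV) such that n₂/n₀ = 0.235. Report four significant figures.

0.09069 eV

n₂/n₀ = (g₂/g₀) exp[−(E₂−E₀)/kT] = 0.235.
⇒ (E₂−E₀)/kT = ln((1/3)/0.235) = ln(1.41844) = 0.349558.
kT = 0.0317 eV / 0.349558 = 0.09069 eV.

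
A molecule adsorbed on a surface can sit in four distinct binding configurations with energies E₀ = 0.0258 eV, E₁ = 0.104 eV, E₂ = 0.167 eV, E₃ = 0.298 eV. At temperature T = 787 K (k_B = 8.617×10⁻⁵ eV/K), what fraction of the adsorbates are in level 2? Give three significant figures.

k_BT = 8.617×10⁻⁵ × 787 K = 0.067816 eV.
Eᵢ/kT = 0.38044, 1.5336, 2.4625, 4.3942.
Z = Σ e^(−Eᵢ/kT) = e^(−0.38044) + e^(−1.5336) + e^(−2.4625) + e^(−4.3942) = 0.68356 + 0.21576 + 0.085222 + 0.012349 = 0.99689.
P₂ = e^(−E₂/kT) / Z = 0.085222/0.99689 = 0.0855.

0.0855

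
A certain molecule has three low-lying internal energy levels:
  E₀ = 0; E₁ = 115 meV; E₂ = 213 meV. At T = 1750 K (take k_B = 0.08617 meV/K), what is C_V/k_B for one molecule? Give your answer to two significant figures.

0.28

k_BT = 0.08617 × 1750 K = 150.8 meV.
Eᵢ/kT = 0, 0.7626, 1.412.
Z = Σ e^(−Eᵢ/kT) = e^(−0) + e^(−0.7626) + e^(−1.412) = 1.000 + 0.4665 + 0.2437 = 1.710.
⟨E⟩ = 61.73 meV, ⟨E²⟩ = 10070 meV².
C_V/k_B = (⟨E²⟩ − ⟨E⟩²)/(kT)² = (10070 − 3811)/22740 = 0.28.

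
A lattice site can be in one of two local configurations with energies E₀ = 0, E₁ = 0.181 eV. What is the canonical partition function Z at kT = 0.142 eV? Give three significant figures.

Eᵢ/kT = 0, 1.2746.
Z = Σ e^(−Eᵢ/kT) = e^(−0) + e^(−1.2746) = 1.0000 + 0.27954 = 1.2795.

Z = 1.28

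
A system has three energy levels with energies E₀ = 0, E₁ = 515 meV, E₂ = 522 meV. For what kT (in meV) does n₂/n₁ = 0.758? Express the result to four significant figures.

n₂/n₁ = exp[−(E₂−E₁)/kT] = 0.758.
⇒ (E₂−E₁)/kT = ln(1/0.758) = ln(1.31926) = 0.277071.
kT = 7 meV / 0.277071 = 25.26 meV.

25.26 meV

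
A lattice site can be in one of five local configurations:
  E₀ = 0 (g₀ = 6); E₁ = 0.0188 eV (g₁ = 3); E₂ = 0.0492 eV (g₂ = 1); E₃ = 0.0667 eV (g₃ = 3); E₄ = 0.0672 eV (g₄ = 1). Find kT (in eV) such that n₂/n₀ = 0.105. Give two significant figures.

n₂/n₀ = (g₂/g₀) exp[−(E₂−E₀)/kT] = 0.105.
⇒ (E₂−E₀)/kT = ln((1/6)/0.105) = ln(1.587) = 0.4618.
kT = 0.0492 eV / 0.4618 = 0.11 eV.

0.11 eV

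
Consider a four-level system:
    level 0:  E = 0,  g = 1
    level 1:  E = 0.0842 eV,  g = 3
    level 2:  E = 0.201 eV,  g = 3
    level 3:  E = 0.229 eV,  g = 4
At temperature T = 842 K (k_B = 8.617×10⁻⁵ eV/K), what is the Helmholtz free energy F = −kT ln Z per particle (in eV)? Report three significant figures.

k_BT = 8.617×10⁻⁵ × 842 K = 0.072555 eV.
Eᵢ/kT = 0, 1.1605, 2.7703, 3.1562.
Z = Σ gᵢe^(−Eᵢ/kT) = 1·e^(−0) + 3·e^(−1.1605) + 3·e^(−2.7703) + 4·e^(−3.1562) = 1.0000 + 0.93999 + 0.18793 + 0.17035 = 2.2983.
F = −kT ln Z = −0.072555 × ln(2.2983) = −0.072555 × 0.83217 = -0.0604 eV.

-0.0604 eV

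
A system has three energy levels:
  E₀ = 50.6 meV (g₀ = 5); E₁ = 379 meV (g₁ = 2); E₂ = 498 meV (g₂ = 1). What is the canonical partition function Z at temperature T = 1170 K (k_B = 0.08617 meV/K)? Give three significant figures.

Z = 3.08

k_BT = 0.08617 × 1170 K = 100.82 meV.
Eᵢ/kT = 0.50188, 3.7592, 4.9395.
Z = Σ gᵢe^(−Eᵢ/kT) = 5·e^(−0.50188) + 2·e^(−3.7592) + 1·e^(−4.9395) = 3.0270 + 0.046605 + 0.0071582 = 3.0808.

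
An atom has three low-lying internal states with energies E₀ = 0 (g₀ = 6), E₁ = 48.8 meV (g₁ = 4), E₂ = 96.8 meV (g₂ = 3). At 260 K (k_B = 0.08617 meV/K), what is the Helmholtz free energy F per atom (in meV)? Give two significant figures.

k_BT = 0.08617 × 260 K = 22.40 meV.
Eᵢ/kT = 0, 2.179, 4.321.
Z = Σ gᵢe^(−Eᵢ/kT) = 6·e^(−0) + 4·e^(−2.179) + 3·e^(−4.321) = 6.000 + 0.4526 + 0.03986 = 6.492.
F = −kT ln Z = −22.40 × ln(6.492) = −22.40 × 1.871 = -42 meV.

-42 meV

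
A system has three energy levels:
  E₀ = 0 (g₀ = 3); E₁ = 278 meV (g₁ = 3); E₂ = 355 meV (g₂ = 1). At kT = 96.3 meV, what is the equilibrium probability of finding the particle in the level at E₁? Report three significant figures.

Eᵢ/kT = 0, 2.8868, 3.6864.
Z = Σ gᵢe^(−Eᵢ/kT) = 3·e^(−0) + 3·e^(−2.8868) + 1·e^(−3.6864) = 3.0000 + 0.16726 + 0.025062 = 3.1923.
P₁ = g₁ e^(−E₁/kT) / Z = 0.16726/3.1923 = 0.0524.

0.0524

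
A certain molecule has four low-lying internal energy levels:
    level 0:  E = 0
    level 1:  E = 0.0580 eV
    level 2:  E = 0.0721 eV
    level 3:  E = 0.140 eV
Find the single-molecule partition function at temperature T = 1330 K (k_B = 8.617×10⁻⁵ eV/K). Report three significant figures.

k_BT = 8.617×10⁻⁵ × 1330 K = 0.11461 eV.
Eᵢ/kT = 0, 0.50606, 0.62909, 1.2215.
Z = Σ e^(−Eᵢ/kT) = e^(−0) + e^(−0.50606) + e^(−0.62909) + e^(−1.2215) = 1.0000 + 0.60287 + 0.53308 + 0.29479 = 2.4307.

Z = 2.43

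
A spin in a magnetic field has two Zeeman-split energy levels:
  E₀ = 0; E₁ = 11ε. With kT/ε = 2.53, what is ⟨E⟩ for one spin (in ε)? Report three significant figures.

0.140 ε

Eᵢ/kT = 0, 4.3478.
Z = Σ e^(−Eᵢ/kT) = e^(−0) + e^(−4.3478) = 1.0000 + 0.012935 = 1.0129.
⟨E⟩ = Σ Eᵢ e^(−Eᵢ/kT) / Z = (0·1.0000 + 11·0.012935) / 1.0129 = 0.140 ε.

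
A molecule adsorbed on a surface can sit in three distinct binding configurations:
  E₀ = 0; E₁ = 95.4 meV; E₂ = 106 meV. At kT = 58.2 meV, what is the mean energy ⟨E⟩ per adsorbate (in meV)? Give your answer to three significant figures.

Eᵢ/kT = 0, 1.6392, 1.8213.
Z = Σ e^(−Eᵢ/kT) = e^(−0) + e^(−1.6392) + e^(−1.8213) = 1.0000 + 0.19414 + 0.16182 = 1.3560.
⟨E⟩ = Σ Eᵢ e^(−Eᵢ/kT) / Z = (0·1.0000 + 95.4·0.19414 + 106·0.16182) / 1.3560 = 26.3 meV.

26.3 meV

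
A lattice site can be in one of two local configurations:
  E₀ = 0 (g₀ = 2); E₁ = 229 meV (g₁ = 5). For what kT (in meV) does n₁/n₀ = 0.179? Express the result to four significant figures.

n₁/n₀ = (g₁/g₀) exp[−(E₁−E₀)/kT] = 0.179.
⇒ (E₁−E₀)/kT = ln((5/2)/0.179) = ln(13.9665) = 2.63666.
kT = 229 meV / 2.63666 = 86.85 meV.

86.85 meV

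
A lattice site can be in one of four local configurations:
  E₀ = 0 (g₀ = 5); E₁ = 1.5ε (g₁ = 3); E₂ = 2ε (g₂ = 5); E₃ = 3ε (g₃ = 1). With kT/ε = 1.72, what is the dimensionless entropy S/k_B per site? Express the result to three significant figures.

2.48

Eᵢ/kT = 0, 0.87209, 1.1628, 1.7442.
Z = Σ gᵢe^(−Eᵢ/kT) = 5·e^(−0) + 3·e^(−0.87209) + 5·e^(−1.1628) + 1·e^(−1.7442) = 5.0000 + 1.2542 + 1.5630 + 0.17478 = 7.9920.
⟨E⟩ = Σ EᵢPᵢ = 0.69215 ε.
S/k_B = ln Z + ⟨E⟩/kT = ln(7.9920) + 0.69215/1.72 = 2.0784 + 0.40241 = 2.48.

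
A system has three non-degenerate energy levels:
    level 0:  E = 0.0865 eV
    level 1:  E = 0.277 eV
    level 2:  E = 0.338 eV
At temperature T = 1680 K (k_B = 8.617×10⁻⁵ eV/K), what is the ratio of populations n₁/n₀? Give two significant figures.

0.27

k_BT = 8.617×10⁻⁵ × 1680 K = 0.1448 eV.
n₁/n₀ = exp[−(E₁−E₀)/kT] = exp(−(0.1905 eV)/(0.1448 eV)) = exp(-1.316) = 0.27.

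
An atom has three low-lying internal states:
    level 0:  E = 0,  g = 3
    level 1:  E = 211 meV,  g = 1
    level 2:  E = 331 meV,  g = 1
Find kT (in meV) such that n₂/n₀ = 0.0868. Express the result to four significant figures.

246.0 meV

n₂/n₀ = (g₂/g₀) exp[−(E₂−E₀)/kT] = 0.0868.
⇒ (E₂−E₀)/kT = ln((1/3)/0.0868) = ln(3.84025) = 1.34554.
kT = 331 meV / 1.34554 = 246.0 meV.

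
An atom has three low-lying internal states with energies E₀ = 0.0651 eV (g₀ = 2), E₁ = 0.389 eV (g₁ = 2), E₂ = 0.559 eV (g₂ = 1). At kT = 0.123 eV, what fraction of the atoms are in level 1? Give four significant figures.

Eᵢ/kT = 0.529268, 3.16260, 4.54472.
Z = Σ gᵢe^(−Eᵢ/kT) = 2·e^(−0.529268) + 2·e^(−3.16260) + 1·e^(−4.54472) = 1.17807 + 0.0846312 + 0.0106231 = 1.27332.
P₁ = g₁ e^(−E₁/kT) / Z = 0.0846312/1.27332 = 0.06646.

0.06646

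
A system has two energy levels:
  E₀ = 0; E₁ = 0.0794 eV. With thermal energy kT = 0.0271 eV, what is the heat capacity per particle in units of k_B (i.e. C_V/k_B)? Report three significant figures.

0.413

Eᵢ/kT = 0, 2.9299.
Z = Σ e^(−Eᵢ/kT) = e^(−0) + e^(−2.9299) = 1.0000 + 0.053402 = 1.0534.
⟨E⟩ = 0.0040252 eV, ⟨E²⟩ = 0.00031960 eV².
C_V/k_B = (⟨E²⟩ − ⟨E⟩²)/(kT)² = (0.00031960 − 0.000016202)/0.00073441 = 0.413.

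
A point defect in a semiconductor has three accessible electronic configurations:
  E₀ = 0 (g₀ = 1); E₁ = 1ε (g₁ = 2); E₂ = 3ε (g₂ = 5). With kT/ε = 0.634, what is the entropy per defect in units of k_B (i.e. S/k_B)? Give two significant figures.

Eᵢ/kT = 0, 1.577, 4.732.
Z = Σ gᵢe^(−Eᵢ/kT) = 1·e^(−0) + 2·e^(−1.577) + 5·e^(−4.732) = 1.000 + 0.4132 + 0.04404 = 1.457.
⟨E⟩ = Σ EᵢPᵢ = 0.3743 ε.
S/k_B = ln Z + ⟨E⟩/kT = ln(1.457) + 0.3743/0.634 = 0.3764 + 0.5904 = 0.97.

0.97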